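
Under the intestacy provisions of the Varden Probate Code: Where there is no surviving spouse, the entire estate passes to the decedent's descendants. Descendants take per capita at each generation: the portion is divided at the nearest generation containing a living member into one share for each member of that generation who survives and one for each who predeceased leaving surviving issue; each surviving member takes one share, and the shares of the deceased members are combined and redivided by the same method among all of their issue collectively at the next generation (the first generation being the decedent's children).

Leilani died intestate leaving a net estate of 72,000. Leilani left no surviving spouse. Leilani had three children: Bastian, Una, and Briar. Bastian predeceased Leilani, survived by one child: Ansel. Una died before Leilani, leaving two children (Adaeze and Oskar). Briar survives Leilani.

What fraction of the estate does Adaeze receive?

Adaeze receives 2/9 of the estate.

The entire 72,000 passes to the descendants.
That amount (72,000) is divided at the children's generation into 3 shares of 24,000. Briar takes 24,000. The 2 shares of the deceased (Bastian and Una) are combined into a pool of 48,000.
That pool (48,000) is divided at the grandchildren's generation equally among Ansel, Adaeze, and Oskar: 16,000 each.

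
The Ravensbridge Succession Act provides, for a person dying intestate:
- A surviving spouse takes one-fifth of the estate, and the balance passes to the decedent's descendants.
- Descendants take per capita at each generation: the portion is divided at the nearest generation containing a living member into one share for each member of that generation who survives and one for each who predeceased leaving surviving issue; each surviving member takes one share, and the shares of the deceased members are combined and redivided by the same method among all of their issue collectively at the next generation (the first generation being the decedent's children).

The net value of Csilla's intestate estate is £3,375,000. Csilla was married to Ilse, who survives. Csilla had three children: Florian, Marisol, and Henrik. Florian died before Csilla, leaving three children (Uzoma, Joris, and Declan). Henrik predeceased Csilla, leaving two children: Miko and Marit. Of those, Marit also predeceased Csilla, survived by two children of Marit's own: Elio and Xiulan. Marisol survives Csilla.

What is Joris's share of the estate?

Ilse takes one-fifth of £3,375,000 = £675,000. The remaining £2,700,000 passes to the descendants.
The descendants' portion (£2,700,000) is divided at the children's generation into 3 shares of £900,000. Marisol takes £900,000. The 2 shares of the deceased (Florian and Henrik) are combined into a pool of £1,800,000.
That pool (£1,800,000) is divided at the grandchildren's generation into 5 shares of £360,000. Uzoma, Joris, Declan, and Miko each take £360,000. The remaining share for the deceased Marit (£360,000) is carried to the next generation.
That pool (£360,000) is divided at the great-grandchildren's generation equally among Elio and Xiulan: £180,000 each.

Joris receives £360,000.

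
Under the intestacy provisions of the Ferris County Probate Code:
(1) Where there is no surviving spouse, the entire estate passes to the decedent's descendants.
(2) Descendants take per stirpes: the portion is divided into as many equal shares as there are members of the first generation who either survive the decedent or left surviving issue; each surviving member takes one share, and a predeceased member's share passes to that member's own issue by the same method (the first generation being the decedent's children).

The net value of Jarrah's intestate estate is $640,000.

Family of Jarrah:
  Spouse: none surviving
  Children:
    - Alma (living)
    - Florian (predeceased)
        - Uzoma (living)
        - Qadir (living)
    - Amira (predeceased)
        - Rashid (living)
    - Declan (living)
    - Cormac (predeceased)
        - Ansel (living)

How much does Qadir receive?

Qadir receives $64,000.

The entire $640,000 passes to the descendants.
That amount ($640,000) is divided into 5 shares of $128,000: Alma and Declan each take $128,000; Florian's $128,000 share passes to Florian's issue; Amira's $128,000 share passes to Amira's issue; Cormac's $128,000 share passes to Cormac's issue.
Florian's share ($128,000) is divided into 2 shares of $64,000: Uzoma and Qadir each take $64,000.
Amira's share ($128,000) passes entirely to Rashid.
Cormac's share ($128,000) passes entirely to Ansel.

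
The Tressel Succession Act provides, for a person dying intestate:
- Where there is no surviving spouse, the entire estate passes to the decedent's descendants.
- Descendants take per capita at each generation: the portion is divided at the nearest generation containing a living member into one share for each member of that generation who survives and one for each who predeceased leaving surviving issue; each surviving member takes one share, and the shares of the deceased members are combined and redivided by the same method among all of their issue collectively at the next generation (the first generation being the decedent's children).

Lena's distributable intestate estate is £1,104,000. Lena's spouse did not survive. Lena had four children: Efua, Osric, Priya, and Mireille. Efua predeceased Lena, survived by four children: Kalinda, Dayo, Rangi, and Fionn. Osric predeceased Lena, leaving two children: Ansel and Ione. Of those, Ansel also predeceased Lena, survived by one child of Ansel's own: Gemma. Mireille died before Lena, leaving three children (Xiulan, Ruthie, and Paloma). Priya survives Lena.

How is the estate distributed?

The entire £1,104,000 passes to the descendants.
That amount (£1,104,000) is divided at the children's generation into 4 shares of £276,000. Priya takes £276,000. The 3 shares of the deceased (Efua, Osric, and Mireille) are combined into a pool of £828,000.
That pool (£828,000) is divided at the grandchildren's generation into 9 shares of £92,000. Kalinda, Dayo, Rangi, Fionn, Ione, Xiulan, Ruthie, and Paloma each take £92,000. The remaining share for the deceased Ansel (£92,000) is carried to the next generation.
That pool (£92,000) passes entirely to Gemma, the sole taker at the great-grandchildren's generation.

Kalinda: £92,000; Dayo: £92,000; Rangi: £92,000; Fionn: £92,000; Gemma: £92,000; Ione: £92,000; Priya: £276,000; Xiulan: £92,000; Ruthie: £92,000; Paloma: £92,000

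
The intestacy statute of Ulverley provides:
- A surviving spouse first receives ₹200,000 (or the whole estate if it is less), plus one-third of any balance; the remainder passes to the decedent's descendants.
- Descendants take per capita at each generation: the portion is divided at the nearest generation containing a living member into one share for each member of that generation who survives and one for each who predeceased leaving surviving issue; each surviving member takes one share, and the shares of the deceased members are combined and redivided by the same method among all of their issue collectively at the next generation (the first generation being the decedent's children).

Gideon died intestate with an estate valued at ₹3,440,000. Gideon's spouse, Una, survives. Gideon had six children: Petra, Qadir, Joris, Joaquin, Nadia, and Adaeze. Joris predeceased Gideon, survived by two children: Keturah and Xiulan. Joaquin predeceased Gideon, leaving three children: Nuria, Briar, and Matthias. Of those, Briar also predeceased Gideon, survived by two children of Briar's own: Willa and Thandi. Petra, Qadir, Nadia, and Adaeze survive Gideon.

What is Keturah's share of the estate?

Keturah receives ₹144,000.

Una first takes ₹200,000, leaving a balance of ₹3,240,000. Una then takes one-third of the balance (₹1,080,000), for a total of ₹1,280,000. The remaining ₹2,160,000 passes to the descendants.
The descendants' portion (₹2,160,000) is divided at the children's generation into 6 shares of ₹360,000. Petra, Qadir, Nadia, and Adaeze each take ₹360,000. The 2 shares of the deceased (Joris and Joaquin) are combined into a pool of ₹720,000.
That pool (₹720,000) is divided at the grandchildren's generation into 5 shares of ₹144,000. Keturah, Xiulan, Nuria, and Matthias each take ₹144,000. The remaining share for the deceased Briar (₹144,000) is carried to the next generation.
That pool (₹144,000) is divided at the great-grandchildren's generation equally among Willa and Thandi: ₹72,000 each.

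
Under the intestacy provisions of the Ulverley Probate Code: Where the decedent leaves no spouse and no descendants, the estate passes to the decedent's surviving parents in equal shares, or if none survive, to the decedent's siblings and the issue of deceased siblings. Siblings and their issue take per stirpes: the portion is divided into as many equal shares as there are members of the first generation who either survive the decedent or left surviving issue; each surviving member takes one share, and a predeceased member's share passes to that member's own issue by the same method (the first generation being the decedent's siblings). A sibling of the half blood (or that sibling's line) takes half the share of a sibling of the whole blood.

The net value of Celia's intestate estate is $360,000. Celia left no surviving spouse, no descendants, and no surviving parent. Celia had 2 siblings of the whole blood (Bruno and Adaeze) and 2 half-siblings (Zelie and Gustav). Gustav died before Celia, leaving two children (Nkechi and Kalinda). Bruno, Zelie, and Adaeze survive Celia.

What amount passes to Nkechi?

Nkechi receives $30,000.

The entire $360,000 passes to the siblings and their issue.
Counting each half-blood sibling's line as half a unit, there are 3 units in $360,000, so one unit is $120,000. Whole-blood lines (Bruno and Adaeze) take $120,000 each; half-blood lines (Zelie and Gustav) take $60,000 each.
Gustav's share ($60,000) is divided into 2 shares of $30,000: Nkechi and Kalinda each take $30,000.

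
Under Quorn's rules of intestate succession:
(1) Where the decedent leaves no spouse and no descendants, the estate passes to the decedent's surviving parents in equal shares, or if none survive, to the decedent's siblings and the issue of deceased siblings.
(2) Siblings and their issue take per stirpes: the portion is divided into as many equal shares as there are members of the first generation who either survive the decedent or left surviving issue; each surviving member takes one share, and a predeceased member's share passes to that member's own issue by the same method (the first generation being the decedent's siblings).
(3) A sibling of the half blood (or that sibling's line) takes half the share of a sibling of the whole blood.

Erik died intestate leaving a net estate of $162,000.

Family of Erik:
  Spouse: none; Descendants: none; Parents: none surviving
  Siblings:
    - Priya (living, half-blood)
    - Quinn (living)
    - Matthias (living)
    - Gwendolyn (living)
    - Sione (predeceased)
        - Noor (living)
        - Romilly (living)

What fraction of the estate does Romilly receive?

The entire $162,000 passes to the siblings and their issue.
Counting each half-blood sibling's line as half a unit, there are 9/2 units in $162,000, so one unit is $36,000. Whole-blood lines (Quinn, Matthias, Gwendolyn, and Sione) take $36,000 each; half-blood lines (Priya) take $18,000 each.
Sione's share ($36,000) is divided into 2 shares of $18,000: Noor and Romilly each take $18,000.

Romilly receives 1/9 of the estate.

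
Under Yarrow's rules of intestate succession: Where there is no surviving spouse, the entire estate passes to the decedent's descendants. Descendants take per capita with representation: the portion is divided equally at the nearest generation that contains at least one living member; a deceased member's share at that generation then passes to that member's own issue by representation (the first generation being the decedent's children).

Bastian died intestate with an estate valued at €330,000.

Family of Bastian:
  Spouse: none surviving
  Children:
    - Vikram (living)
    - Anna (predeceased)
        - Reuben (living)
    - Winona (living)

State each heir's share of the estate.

The entire €330,000 passes to the descendants.
That amount (€330,000) is divided into 3 shares of €110,000: Vikram and Winona each take €110,000; Anna's €110,000 share passes to Anna's issue.
Anna's share (€110,000) passes entirely to Reuben.

Vikram: €110,000; Reuben: €110,000; Winona: €110,000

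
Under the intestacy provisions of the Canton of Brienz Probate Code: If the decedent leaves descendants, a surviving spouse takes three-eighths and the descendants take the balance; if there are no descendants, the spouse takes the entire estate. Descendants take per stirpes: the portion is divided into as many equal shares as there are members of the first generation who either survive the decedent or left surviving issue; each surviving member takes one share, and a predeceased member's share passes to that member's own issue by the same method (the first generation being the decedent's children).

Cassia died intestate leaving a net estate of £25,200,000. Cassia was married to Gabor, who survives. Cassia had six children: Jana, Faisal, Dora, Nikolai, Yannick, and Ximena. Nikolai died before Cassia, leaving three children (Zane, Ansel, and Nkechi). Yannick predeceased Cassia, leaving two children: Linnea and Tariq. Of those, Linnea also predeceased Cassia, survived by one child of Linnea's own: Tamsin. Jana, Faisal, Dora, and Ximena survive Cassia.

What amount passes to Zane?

Gabor takes three-eighths of £25,200,000 = £9,450,000. The remaining £15,750,000 passes to the descendants.
The descendants' portion (£15,750,000) is divided into 6 shares of £2,625,000: Jana, Faisal, Dora, and Ximena each take £2,625,000; Nikolai's £2,625,000 share passes to Nikolai's issue; Yannick's £2,625,000 share passes to Yannick's issue.
Nikolai's share (£2,625,000) is divided into 3 shares of £875,000: Zane, Ansel, and Nkechi each take £875,000.
Yannick's share (£2,625,000) is divided into 2 shares of £1,312,500: Tariq takes £1,312,500; Linnea's £1,312,500 share passes to Linnea's issue.
Linnea's share (£1,312,500) passes entirely to Tamsin.

Zane receives £875,000.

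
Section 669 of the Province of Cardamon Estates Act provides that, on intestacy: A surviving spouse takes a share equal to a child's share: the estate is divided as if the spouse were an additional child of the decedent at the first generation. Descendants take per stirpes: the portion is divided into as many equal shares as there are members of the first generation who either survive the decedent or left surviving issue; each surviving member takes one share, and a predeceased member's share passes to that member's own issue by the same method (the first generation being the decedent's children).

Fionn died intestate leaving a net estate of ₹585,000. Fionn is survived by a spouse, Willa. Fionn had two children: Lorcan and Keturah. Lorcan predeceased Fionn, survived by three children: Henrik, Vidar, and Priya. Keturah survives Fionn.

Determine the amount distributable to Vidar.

Vidar receives ₹65,000.

The spouse counts as an additional share at the children's level, so there are 3 primary shares of ₹195,000. Willa takes one such share (₹195,000).
The children's combined portion (₹390,000) is divided into 2 shares of ₹195,000: Keturah takes ₹195,000; Lorcan's ₹195,000 share passes to Lorcan's issue.
Lorcan's share (₹195,000) is divided into 3 shares of ₹65,000: Henrik, Vidar, and Priya each take ₹65,000.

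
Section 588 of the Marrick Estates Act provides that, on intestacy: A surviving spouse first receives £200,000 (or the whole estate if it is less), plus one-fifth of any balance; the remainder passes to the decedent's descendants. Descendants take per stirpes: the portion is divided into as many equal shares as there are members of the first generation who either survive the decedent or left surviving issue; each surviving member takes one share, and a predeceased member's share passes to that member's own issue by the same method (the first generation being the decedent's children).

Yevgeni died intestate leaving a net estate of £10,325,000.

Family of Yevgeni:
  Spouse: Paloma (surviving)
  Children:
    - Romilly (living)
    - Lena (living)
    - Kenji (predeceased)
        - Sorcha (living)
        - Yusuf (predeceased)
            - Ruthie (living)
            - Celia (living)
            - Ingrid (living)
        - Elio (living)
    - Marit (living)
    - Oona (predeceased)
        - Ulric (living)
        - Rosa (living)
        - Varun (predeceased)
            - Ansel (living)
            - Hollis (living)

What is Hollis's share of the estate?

Hollis receives £270,000.

Paloma first takes £200,000, leaving a balance of £10,125,000. Paloma then takes one-fifth of the balance (£2,025,000), for a total of £2,225,000. The remaining £8,100,000 passes to the descendants.
The descendants' portion (£8,100,000) is divided into 5 shares of £1,620,000: Romilly, Lena, and Marit each take £1,620,000; Kenji's £1,620,000 share passes to Kenji's issue; Oona's £1,620,000 share passes to Oona's issue.
Kenji's share (£1,620,000) is divided into 3 shares of £540,000: Sorcha and Elio each take £540,000; Yusuf's £540,000 share passes to Yusuf's issue.
Yusuf's share (£540,000) is divided into 3 shares of £180,000: Ruthie, Celia, and Ingrid each take £180,000.
Oona's share (£1,620,000) is divided into 3 shares of £540,000: Ulric and Rosa each take £540,000; Varun's £540,000 share passes to Varun's issue.
Varun's share (£540,000) is divided into 2 shares of £270,000: Ansel and Hollis each take £270,000.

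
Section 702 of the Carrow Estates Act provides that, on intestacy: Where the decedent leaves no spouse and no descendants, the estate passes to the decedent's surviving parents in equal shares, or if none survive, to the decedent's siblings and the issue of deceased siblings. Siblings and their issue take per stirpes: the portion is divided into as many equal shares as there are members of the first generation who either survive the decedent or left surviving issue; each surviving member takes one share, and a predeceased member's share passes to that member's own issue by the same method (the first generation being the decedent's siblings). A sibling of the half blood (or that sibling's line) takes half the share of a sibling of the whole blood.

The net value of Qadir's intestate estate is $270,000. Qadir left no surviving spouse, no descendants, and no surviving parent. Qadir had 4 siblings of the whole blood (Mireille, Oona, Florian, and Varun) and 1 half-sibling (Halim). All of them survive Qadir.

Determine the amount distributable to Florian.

The entire $270,000 passes to the siblings and their issue.
Counting each half-blood sibling's line as half a unit, there are 9/2 units in $270,000, so one unit is $60,000. Whole-blood lines (Mireille, Oona, Florian, and Varun) take $60,000 each; half-blood lines (Halim) take $30,000 each.

Florian receives $60,000.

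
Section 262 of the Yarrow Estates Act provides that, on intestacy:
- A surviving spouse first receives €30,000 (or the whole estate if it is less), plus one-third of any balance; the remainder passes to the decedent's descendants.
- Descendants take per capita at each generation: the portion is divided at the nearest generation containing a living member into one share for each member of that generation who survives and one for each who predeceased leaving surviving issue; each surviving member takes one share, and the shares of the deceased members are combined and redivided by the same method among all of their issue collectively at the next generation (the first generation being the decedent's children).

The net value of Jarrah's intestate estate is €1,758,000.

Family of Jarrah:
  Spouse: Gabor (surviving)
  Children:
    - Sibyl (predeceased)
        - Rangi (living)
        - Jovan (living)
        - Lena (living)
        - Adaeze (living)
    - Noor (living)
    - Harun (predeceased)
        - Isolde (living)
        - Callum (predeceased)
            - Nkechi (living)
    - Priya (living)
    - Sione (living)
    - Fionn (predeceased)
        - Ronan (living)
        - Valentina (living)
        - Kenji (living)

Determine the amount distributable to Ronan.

Ronan receives €64,000.

Gabor first takes €30,000, leaving a balance of €1,728,000. Gabor then takes one-third of the balance (€576,000), for a total of €606,000. The remaining €1,152,000 passes to the descendants.
The descendants' portion (€1,152,000) is divided at the children's generation into 6 shares of €192,000. Noor, Priya, and Sione each take €192,000. The 3 shares of the deceased (Sibyl, Harun, and Fionn) are combined into a pool of €576,000.
That pool (€576,000) is divided at the grandchildren's generation into 9 shares of €64,000. Rangi, Jovan, Lena, Adaeze, Isolde, Ronan, Valentina, and Kenji each take €64,000. The remaining share for the deceased Callum (€64,000) is carried to the next generation.
That pool (€64,000) passes entirely to Nkechi, the sole taker at the great-grandchildren's generation.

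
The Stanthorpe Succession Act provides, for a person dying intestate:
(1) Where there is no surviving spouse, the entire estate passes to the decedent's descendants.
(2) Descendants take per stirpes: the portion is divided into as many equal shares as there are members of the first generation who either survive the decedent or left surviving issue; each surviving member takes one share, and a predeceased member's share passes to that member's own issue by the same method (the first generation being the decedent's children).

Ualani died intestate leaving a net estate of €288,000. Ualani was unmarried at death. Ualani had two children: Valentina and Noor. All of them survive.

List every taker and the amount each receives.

Valentina: €144,000; Noor: €144,000

The entire €288,000 passes to the descendants.
That amount (€288,000) is divided into 2 shares of €144,000: Valentina and Noor each take €144,000.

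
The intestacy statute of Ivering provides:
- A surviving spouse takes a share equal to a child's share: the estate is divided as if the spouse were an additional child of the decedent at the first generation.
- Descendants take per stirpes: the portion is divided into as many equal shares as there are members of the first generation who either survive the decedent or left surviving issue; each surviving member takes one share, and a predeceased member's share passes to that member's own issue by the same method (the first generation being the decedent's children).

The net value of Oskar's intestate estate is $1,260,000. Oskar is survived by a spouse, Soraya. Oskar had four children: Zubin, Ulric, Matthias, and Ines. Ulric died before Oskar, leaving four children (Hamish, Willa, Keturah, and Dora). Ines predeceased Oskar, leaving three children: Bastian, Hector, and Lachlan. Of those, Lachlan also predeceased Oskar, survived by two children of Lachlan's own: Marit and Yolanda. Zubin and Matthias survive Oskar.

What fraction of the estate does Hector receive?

Hector receives 1/15 of the estate.

The spouse counts as an additional share at the children's level, so there are 5 primary shares of $252,000. Soraya takes one such share ($252,000).
The children's combined portion ($1,008,000) is divided into 4 shares of $252,000: Zubin and Matthias each take $252,000; Ulric's $252,000 share passes to Ulric's issue; Ines's $252,000 share passes to Ines's issue.
Ulric's share ($252,000) is divided into 4 shares of $63,000: Hamish, Willa, Keturah, and Dora each take $63,000.
Ines's share ($252,000) is divided into 3 shares of $84,000: Bastian and Hector each take $84,000; Lachlan's $84,000 share passes to Lachlan's issue.
Lachlan's share ($84,000) is divided into 2 shares of $42,000: Marit and Yolanda each take $42,000.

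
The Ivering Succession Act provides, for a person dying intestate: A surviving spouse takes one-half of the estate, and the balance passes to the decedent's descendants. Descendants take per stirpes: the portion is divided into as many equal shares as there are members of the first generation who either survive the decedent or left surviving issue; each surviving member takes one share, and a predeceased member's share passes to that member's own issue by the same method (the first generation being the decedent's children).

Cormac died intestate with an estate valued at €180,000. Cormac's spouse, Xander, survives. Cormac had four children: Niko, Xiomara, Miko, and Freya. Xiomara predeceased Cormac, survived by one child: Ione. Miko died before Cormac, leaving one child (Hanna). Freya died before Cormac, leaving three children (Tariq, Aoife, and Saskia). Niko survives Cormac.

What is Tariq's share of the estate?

Tariq receives €7,500.

Xander takes one-half of €180,000 = €90,000. The remaining €90,000 passes to the descendants.
The descendants' portion (€90,000) is divided into 4 shares of €22,500: Niko takes €22,500; Xiomara's €22,500 share passes to Xiomara's issue; Miko's €22,500 share passes to Miko's issue; Freya's €22,500 share passes to Freya's issue.
Xiomara's share (€22,500) passes entirely to Ione.
Miko's share (€22,500) passes entirely to Hanna.
Freya's share (€22,500) is divided into 3 shares of €7,500: Tariq, Aoife, and Saskia each take €7,500.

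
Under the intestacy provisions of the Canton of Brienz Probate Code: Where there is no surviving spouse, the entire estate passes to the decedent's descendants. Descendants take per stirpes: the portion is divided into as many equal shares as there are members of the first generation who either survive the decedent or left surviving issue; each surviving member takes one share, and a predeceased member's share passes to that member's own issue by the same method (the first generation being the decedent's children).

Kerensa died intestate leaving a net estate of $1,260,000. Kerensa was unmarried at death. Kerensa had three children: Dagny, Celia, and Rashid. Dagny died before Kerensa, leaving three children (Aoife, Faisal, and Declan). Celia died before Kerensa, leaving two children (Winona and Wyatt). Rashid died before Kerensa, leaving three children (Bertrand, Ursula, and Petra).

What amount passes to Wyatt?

The entire $1,260,000 passes to the descendants.
That amount ($1,260,000) is divided into 3 shares of $420,000: Dagny's $420,000 share passes to Dagny's issue; Celia's $420,000 share passes to Celia's issue; Rashid's $420,000 share passes to Rashid's issue.
Dagny's share ($420,000) is divided into 3 shares of $140,000: Aoife, Faisal, and Declan each take $140,000.
Celia's share ($420,000) is divided into 2 shares of $210,000: Winona and Wyatt each take $210,000.
Rashid's share ($420,000) is divided into 3 shares of $140,000: Bertrand, Ursula, and Petra each take $140,000.

Wyatt receives $210,000.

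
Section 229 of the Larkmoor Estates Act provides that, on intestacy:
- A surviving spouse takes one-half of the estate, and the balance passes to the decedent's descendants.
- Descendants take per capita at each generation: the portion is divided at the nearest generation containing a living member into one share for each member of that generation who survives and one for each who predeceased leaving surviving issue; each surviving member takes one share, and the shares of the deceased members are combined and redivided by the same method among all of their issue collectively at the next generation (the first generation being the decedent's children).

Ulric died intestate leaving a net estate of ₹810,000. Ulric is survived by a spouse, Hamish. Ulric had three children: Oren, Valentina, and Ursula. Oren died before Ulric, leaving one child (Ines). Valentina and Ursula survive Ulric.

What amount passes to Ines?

Hamish takes one-half of ₹810,000 = ₹405,000. The remaining ₹405,000 passes to the descendants.
The descendants' portion (₹405,000) is divided at the children's generation into 3 shares of ₹135,000. Valentina and Ursula each take ₹135,000. The remaining share for the deceased Oren (₹135,000) is carried to the next generation.
That pool (₹135,000) passes entirely to Ines, the sole taker at the grandchildren's generation.

Ines receives ₹135,000.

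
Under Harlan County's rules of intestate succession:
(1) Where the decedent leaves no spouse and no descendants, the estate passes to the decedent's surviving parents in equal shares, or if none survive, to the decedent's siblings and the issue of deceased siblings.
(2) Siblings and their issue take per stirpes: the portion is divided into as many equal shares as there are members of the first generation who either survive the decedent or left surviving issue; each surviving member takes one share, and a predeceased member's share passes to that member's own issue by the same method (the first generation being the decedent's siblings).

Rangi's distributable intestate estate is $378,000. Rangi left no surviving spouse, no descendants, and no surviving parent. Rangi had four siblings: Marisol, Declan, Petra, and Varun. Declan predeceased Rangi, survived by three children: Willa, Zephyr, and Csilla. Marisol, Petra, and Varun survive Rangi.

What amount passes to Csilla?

The entire $378,000 passes to the siblings and their issue.
That amount ($378,000) is divided into 4 shares of $94,500: Marisol, Petra, and Varun each take $94,500; Declan's $94,500 share passes to Declan's issue.
Declan's share ($94,500) is divided into 3 shares of $31,500: Willa, Zephyr, and Csilla each take $31,500.

Csilla receives $31,500.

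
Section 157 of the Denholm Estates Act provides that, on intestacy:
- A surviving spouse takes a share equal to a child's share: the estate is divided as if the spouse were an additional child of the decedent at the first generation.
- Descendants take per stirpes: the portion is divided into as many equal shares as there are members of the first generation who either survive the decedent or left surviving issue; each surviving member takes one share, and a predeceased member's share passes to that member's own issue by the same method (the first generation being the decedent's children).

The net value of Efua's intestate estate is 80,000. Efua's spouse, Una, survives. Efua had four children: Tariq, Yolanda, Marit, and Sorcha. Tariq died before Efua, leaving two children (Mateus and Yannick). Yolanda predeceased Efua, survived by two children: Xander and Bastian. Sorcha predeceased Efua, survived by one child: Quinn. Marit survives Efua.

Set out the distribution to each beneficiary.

Una: 16,000; Mateus: 8,000; Yannick: 8,000; Xander: 8,000; Bastian: 8,000; Marit: 16,000; Quinn: 16,000

The spouse counts as an additional share at the children's level, so there are 5 primary shares of 16,000. Una takes one such share (16,000).
The children's combined portion (64,000) is divided into 4 shares of 16,000: Marit takes 16,000; Tariq's 16,000 share passes to Tariq's issue; Yolanda's 16,000 share passes to Yolanda's issue; Sorcha's 16,000 share passes to Sorcha's issue.
Tariq's share (16,000) is divided into 2 shares of 8,000: Mateus and Yannick each take 8,000.
Yolanda's share (16,000) is divided into 2 shares of 8,000: Xander and Bastian each take 8,000.
Sorcha's share (16,000) passes entirely to Quinn.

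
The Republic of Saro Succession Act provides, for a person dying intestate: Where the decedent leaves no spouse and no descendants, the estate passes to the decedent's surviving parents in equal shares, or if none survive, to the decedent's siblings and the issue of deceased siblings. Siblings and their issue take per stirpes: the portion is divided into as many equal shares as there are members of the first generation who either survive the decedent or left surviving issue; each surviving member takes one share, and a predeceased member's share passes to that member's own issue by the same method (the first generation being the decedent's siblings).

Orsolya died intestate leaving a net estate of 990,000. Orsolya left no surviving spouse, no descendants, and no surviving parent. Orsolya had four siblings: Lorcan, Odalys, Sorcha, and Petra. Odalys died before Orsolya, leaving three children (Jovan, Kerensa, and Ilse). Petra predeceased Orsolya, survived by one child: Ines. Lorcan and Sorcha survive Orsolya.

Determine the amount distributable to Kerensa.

The entire 990,000 passes to the siblings and their issue.
That amount (990,000) is divided into 4 shares of 247,500: Lorcan and Sorcha each take 247,500; Odalys's 247,500 share passes to Odalys's issue; Petra's 247,500 share passes to Petra's issue.
Odalys's share (247,500) is divided into 3 shares of 82,500: Jovan, Kerensa, and Ilse each take 82,500.
Petra's share (247,500) passes entirely to Ines.

Kerensa receives 82,500.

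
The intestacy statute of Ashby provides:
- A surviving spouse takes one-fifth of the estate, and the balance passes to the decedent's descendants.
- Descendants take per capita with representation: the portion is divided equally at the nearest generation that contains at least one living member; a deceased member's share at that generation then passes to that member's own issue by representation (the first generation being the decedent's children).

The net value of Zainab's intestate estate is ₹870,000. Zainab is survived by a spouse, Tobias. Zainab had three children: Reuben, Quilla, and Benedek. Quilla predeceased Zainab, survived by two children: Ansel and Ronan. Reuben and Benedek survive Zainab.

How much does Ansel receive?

Ansel receives ₹116,000.

Tobias takes one-fifth of ₹870,000 = ₹174,000. The remaining ₹696,000 passes to the descendants.
The descendants' portion (₹696,000) is divided into 3 shares of ₹232,000: Reuben and Benedek each take ₹232,000; Quilla's ₹232,000 share passes to Quilla's issue.
Quilla's share (₹232,000) is divided into 2 shares of ₹116,000: Ansel and Ronan each take ₹116,000.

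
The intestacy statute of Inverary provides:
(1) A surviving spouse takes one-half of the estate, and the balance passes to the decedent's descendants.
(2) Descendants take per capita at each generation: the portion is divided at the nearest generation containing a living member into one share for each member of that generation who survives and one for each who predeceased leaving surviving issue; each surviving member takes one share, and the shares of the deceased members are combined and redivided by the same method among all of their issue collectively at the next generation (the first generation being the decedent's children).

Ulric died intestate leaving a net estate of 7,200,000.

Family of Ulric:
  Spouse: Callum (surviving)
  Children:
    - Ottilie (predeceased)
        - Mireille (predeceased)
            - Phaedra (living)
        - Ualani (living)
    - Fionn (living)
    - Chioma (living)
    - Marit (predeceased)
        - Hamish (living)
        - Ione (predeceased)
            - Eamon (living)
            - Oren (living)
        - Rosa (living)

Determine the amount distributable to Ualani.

Callum takes one-half of 7,200,000 = 3,600,000. The remaining 3,600,000 passes to the descendants.
The descendants' portion (3,600,000) is divided at the children's generation into 4 shares of 900,000. Fionn and Chioma each take 900,000. The 2 shares of the deceased (Ottilie and Marit) are combined into a pool of 1,800,000.
That pool (1,800,000) is divided at the grandchildren's generation into 5 shares of 360,000. Ualani, Hamish, and Rosa each take 360,000. The 2 shares of the deceased (Mireille and Ione) are combined into a pool of 720,000.
That pool (720,000) is divided at the great-grandchildren's generation equally among Phaedra, Eamon, and Oren: 240,000 each.

Ualani receives 360,000.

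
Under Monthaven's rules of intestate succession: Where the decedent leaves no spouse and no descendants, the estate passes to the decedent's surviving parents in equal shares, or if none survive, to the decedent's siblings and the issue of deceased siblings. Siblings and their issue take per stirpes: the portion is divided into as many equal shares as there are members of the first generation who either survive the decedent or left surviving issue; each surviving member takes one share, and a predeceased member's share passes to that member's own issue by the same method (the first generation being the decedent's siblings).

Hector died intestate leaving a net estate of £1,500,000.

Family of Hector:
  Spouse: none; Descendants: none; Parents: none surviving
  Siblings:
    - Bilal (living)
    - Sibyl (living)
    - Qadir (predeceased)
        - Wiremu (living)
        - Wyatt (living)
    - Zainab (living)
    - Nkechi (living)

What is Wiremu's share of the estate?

The entire £1,500,000 passes to the siblings and their issue.
That amount (£1,500,000) is divided into 5 shares of £300,000: Bilal, Sibyl, Zainab, and Nkechi each take £300,000; Qadir's £300,000 share passes to Qadir's issue.
Qadir's share (£300,000) is divided into 2 shares of £150,000: Wiremu and Wyatt each take £150,000.

Wiremu receives £150,000.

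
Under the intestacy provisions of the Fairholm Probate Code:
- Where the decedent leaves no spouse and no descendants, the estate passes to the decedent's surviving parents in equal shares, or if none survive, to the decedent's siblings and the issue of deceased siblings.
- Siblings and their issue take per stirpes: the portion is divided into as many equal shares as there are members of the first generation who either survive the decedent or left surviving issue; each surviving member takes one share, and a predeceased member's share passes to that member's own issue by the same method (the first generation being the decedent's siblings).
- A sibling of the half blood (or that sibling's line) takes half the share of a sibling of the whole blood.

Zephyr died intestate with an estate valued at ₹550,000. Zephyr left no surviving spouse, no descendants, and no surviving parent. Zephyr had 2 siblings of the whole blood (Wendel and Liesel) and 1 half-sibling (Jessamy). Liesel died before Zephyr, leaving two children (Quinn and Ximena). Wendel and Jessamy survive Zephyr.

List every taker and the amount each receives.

The entire ₹550,000 passes to the siblings and their issue.
Counting each half-blood sibling's line as half a unit, there are 5/2 units in ₹550,000, so one unit is ₹220,000. Whole-blood lines (Wendel and Liesel) take ₹220,000 each; half-blood lines (Jessamy) take ₹110,000 each.
Liesel's share (₹220,000) is divided into 2 shares of ₹110,000: Quinn and Ximena each take ₹110,000.

Wendel: ₹220,000; Jessamy: ₹110,000; Quinn: ₹110,000; Ximena: ₹110,000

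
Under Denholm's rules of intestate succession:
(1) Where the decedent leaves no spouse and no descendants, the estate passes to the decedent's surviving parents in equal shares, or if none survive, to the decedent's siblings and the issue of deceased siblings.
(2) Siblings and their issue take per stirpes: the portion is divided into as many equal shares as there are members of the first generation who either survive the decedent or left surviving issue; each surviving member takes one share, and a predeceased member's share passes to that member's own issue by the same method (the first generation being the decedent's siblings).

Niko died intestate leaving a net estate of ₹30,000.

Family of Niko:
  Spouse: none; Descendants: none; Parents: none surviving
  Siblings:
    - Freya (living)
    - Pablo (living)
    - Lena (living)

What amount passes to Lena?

The entire ₹30,000 passes to the siblings and their issue.
That amount (₹30,000) is divided into 3 shares of ₹10,000: Freya, Pablo, and Lena each take ₹10,000.

Lena receives ₹10,000.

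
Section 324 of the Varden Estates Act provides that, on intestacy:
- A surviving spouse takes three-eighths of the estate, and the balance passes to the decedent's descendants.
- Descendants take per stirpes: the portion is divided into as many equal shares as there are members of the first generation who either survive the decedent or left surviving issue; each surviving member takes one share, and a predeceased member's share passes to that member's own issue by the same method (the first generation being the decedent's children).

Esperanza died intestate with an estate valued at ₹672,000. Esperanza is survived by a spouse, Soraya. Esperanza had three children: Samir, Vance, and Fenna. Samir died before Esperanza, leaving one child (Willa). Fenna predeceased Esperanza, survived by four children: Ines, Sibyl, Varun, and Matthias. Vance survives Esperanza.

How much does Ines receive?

Soraya takes three-eighths of ₹672,000 = ₹252,000. The remaining ₹420,000 passes to the descendants.
The descendants' portion (₹420,000) is divided into 3 shares of ₹140,000: Vance takes ₹140,000; Samir's ₹140,000 share passes to Samir's issue; Fenna's ₹140,000 share passes to Fenna's issue.
Samir's share (₹140,000) passes entirely to Willa.
Fenna's share (₹140,000) is divided into 4 shares of ₹35,000: Ines, Sibyl, Varun, and Matthias each take ₹35,000.

Ines receives ₹35,000.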